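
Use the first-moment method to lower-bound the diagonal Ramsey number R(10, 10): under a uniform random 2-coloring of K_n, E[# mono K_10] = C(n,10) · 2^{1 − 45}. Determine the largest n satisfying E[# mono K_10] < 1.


We need C(n, 10) · 2^{1 − 45} < 1, i.e. C(n, 10) < 2^{45 − 1} = 17592186044416.
Check values of n near the boundary:
  n = 94: C(94, 10) = 9041256841903; 9041256841903 < 17592186044416? YES
  n = 95: C(95, 10) = 10104934117421; 10104934117421 < 17592186044416? YES
  n = 96: C(96, 10) = 11279926456656; 11279926456656 < 17592186044416? YES
  n = 97: C(97, 10) = 12576469727536; 12576469727536 < 17592186044416? YES
  n = 98: C(98, 10) = 14005614014756; 14005614014756 < 17592186044416? YES
  n = 99: C(99, 10) = 15579278510796; 15579278510796 < 17592186044416? YES
  n = 100: C(100, 10) = 17310309456440; 17310309456440 < 17592186044416? YES
  n = 101: C(101, 10) = 19212541264840; 19212541264840 < 17592186044416? NO
The largest n with C(n, 10) < 17592186044416 is n = 100 (where E[X] = 2163788682055/2199023255552 ≈ 0.98398). Hence R(10, 10) > 100, i.e. R(10, 10) ≥ 101.

Largest n = 100; hence R(10, 10) > 100.


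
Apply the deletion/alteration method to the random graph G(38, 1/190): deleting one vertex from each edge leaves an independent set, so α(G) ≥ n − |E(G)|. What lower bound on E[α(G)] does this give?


E[|E(G)|] = C(38, 2)·p = 703 · (1/190) = 37/10.
E[α(G)] ≥ n − E[|E(G)|] = 38 − 37/10 = 343/10.
Numerically: ≈ 34.3000.
(This is only a lower bound; the true E[α(G)] may be larger.)

E[α(G)] ≥ 343/10 ≈ 34.3000.


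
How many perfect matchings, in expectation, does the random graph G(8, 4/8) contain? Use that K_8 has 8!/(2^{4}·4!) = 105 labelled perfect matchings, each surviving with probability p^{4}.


K_8 has 8!/(2^{4}·4!) = 105 labelled perfect matchings.
For each such perfect matching H, let X_H = 1 if all 4 edges of H are present in G. Then P[X_H = 1] = p^{4} = (1/2)^{4} = 1/16.
Summing the indicators: E[X] = Σ_H E[X_H] = 105 · p^{4} = 105 · 1/16 = 105/16.
Numerically: E[X] ≈ 6.5625.

E[X] = 105 · (1/2)^{4} = 105/16 ≈ 6.5625.


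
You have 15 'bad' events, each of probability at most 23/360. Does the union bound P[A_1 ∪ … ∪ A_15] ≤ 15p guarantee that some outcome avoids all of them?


Union bound: P[∪_{i=1}^{15} A_i] ≤ Σ_i P[A_i] ≤ 15·p = 15·(23/360) = 23/24.
Numerically: 23/24 ≈ 0.9583333.
Is 23/24 < 1? YES.
Since P[∪ A_i] ≤ 23/24 < 1, the complement has P[∩ A_i^c] ≥ 1 − 23/24 = 1/24 > 0, so some outcome avoids every A_i.

15·p = 23/24 ≈ 0.9583333; existence CERTIFIED by the union bound.


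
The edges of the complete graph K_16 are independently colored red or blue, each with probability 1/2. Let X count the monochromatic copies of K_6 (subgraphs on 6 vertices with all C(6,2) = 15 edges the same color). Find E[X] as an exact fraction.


Let X = Σ_S X_S over the C(16, 6) = 8008 subsets S of size 6, where X_S = 1 if the K_6 on S is monochromatic.
For a fixed S, the K_6 on S has C(6, 2) = 15 edges. P[all 15 edges red] = (1/2)^15, and likewise for blue, so P[monochromatic] = 2·(1/2)^15 = 2^{1 − 15} = 1/16384.
Summing: E[X] = C(16, 6) · 2^{1 − 15} = 8008 · 1/16384 = 1001/2048.
Numerically: E[X] ≈ 0.4888.

E[X] = C(16,6)·2^(1−C(6,2)) = 1001/2048 ≈ 0.4888.


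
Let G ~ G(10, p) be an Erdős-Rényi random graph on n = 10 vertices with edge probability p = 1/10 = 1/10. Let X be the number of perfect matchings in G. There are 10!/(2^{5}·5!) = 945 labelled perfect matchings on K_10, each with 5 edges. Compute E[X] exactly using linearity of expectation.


K_10 has 10!/(2^{5}·5!) = 945 labelled perfect matchings.
For each such perfect matching H, let X_H = 1 if all 5 edges of H are present in G. Then P[X_H = 1] = p^{5} = (1/10)^{5} = 1/100000.
By linearity: E[X] = Σ_H E[X_H] = 945 · p^{5} = 945 · 1/100000 = 189/20000.
Numerically: E[X] ≈ 0.00945.

E[X] = 945 · (1/10)^{5} = 189/20000 ≈ 0.00945.


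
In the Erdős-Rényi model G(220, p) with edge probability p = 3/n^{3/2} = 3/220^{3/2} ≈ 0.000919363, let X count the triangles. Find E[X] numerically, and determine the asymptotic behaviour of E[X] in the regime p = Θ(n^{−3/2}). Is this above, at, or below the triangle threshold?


Number of potential triangles: C(220, 3) = 1750540.
Each occurs with probability p³ ≈ (0.000919363)³ ≈ 7.77072787e-10.
By linearity: E[X] = C(220, 3)·p³ ≈ 1750540 · 7.77072787e-10 ≈ 0.001360.
Since α = 3/2 > 1, p = c/n^{3/2} = o(1/n) is below the triangle threshold p ~ 1/n. Asymptotically E[X] ~ (c³/6)·n^{3(1−α)} = (3³/6)·n^{-1.5} → 0, so by Markov's inequality G has no triangles w.h.p.

E[X] ≈ 0.001360; in regime p = Θ(1/n^{3/2}) E[X] tends to 0 (below the triangle threshold p ~ 1/n).


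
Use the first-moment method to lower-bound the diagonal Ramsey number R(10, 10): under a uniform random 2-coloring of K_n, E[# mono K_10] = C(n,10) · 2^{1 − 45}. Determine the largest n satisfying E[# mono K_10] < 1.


We need C(n, 10) · 2^{1 − 45} < 1, i.e. C(n, 10) < 2^{45 − 1} = 17592186044416.
Check values of n near the boundary:
  n = 99: C(99, 10) = 15579278510796; 15579278510796 < 17592186044416? YES
  n = 100: C(100, 10) = 17310309456440; 17310309456440 < 17592186044416? YES
  n = 101: C(101, 10) = 19212541264840; 19212541264840 < 17592186044416? NO
  n = 102: C(102, 10) = 21300860967540; 21300860967540 < 17592186044416? NO
The largest n with C(n, 10) < 17592186044416 is n = 100 (where E[X] = 2163788682055/2199023255552 ≈ 0.98398). Hence R(10, 10) > 100, i.e. R(10, 10) ≥ 101.

Largest n = 100; hence R(10, 10) > 100.


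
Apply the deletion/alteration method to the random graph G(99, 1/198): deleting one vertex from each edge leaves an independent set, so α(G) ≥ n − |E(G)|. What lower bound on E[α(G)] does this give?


E[|E(G)|] = C(99, 2)·p = 4851 · (1/198) = 49/2.
E[α(G)] ≥ n − E[|E(G)|] = 99 − 49/2 = 149/2.
Numerically: ≈ 74.500.
(This is only a lower bound; the true E[α(G)] may be larger.)

E[α(G)] ≥ 149/2 ≈ 74.500.


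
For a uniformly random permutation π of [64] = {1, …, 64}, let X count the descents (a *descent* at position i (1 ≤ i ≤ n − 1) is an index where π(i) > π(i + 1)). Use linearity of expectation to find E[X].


Write X = Σ X_I over i = 1, …, 63, with X_I the indicator of one descent.
There are 63 indicators.
For each fixed i, the pair (π(i), π(i+1)) is a uniformly random ordered pair of distinct values from {1, …, 64}; by symmetry P[π(i) > π(i+1)] = 1/2.
By linearity: E[X] = 63 · (1/2) = (64 − 1) · (1/2) = 63/2 ≈ 31.500.

E[X] = 63/2 = 31.500.


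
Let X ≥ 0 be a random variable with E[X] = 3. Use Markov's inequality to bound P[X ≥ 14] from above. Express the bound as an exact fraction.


μ = E[X] = 3, a = 14.
Markov: P[X ≥ 14] ≤ μ/a = (3)/14 = 3/14.
Numerically: ≈ 0.214.
(Since a = 14 > μ = 3.000, the bound 3/14 is < 1 and informative.)

P[X ≥ 14] ≤ 3/14 ≈ 0.214.


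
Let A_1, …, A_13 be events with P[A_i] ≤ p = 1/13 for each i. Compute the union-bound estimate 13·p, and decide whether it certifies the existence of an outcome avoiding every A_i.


Union bound: P[∪_{i=1}^{13} A_i] ≤ Σ_i P[A_i] ≤ 13·p = 13·(1/13) = 1.
Numerically: 1 ≈ 1.000.
Is 1 < 1? NO.
Since the bound 1 is ≥ 1, the union bound is uninformative here; it does NOT by itself certify existence.

13·p = 1 ≈ 1.000; existence NOT certified by the union bound.


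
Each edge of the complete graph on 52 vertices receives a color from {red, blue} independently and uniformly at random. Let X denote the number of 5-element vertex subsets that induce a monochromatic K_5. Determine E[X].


Let X = Σ_S X_S over the C(52, 5) = 2598960 subsets S of size 5, where X_S = 1 if the K_5 on S is monochromatic.
For a fixed S, the K_5 on S has C(5, 2) = 10 edges. P[all 10 edges red] = (1/2)^10, and likewise for blue, so P[monochromatic] = 2·(1/2)^10 = 2^{1 − 10} = 1/512.
Summing: E[X] = C(52, 5) · 2^{1 − 10} = 2598960 · 1/512 = 162435/32.
Numerically: E[X] ≈ 5076.09375.

E[X] = C(52,5)·2^(1−C(5,2)) = 162435/32 ≈ 5076.09375.


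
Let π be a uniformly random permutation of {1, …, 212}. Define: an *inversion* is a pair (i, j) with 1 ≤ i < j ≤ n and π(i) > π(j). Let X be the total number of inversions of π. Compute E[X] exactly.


Write X = Σ X_I over the C(212, 2) = 22366 pairs i < j, with X_I the indicator of one inversion.
There are 22366 indicators.
For each fixed pair i < j, the values π(i) and π(j) are two distinct elements of {1, …, 212} in uniformly random order; by symmetry P[π(i) > π(j)] = 1/2.
By linearity: E[X] = 22366 · (1/2) = C(212, 2) · (1/2) = 22366/2 = 11183 ≈ 11183.00000.

E[X] = 11183 = 11183.00000.


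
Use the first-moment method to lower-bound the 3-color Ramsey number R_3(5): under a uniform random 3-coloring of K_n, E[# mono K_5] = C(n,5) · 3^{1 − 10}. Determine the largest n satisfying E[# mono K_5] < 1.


We need C(n, 5) · 3^{1 − 10} < 1, i.e. C(n, 5) < 3^{10 − 1} = 19683.
Check values of n near the boundary:
  n = 19: C(19, 5) = 11628; 11628 < 19683? YES
  n = 20: C(20, 5) = 15504; 15504 < 19683? YES
  n = 21: C(21, 5) = 20349; 20349 < 19683? NO
  n = 22: C(22, 5) = 26334; 26334 < 19683? NO
  n = 23: C(23, 5) = 33649; 33649 < 19683? NO
The largest n with C(n, 5) < 19683 is n = 20 (where E[X] = 5168/6561 ≈ 0.7877). Hence R_3(5) > 20, i.e. R_3(5) ≥ 21.

Largest n = 20; hence R_3(5) > 20.


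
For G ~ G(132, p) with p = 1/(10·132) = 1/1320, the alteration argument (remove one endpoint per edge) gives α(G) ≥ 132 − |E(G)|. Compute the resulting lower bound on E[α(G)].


E[|E(G)|] = C(132, 2)·p = 8646 · (1/1320) = 131/20.
E[α(G)] ≥ n − E[|E(G)|] = 132 − 131/20 = 2509/20.
Numerically: ≈ 125.45000.
(This is only a lower bound; the true E[α(G)] may be larger.)

E[α(G)] ≥ 2509/20 ≈ 125.45000.


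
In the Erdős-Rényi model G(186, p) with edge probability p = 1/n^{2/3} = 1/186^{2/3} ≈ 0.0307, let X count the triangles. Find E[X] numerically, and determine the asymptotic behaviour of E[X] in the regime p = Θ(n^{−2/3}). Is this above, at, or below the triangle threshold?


Number of potential triangles: C(186, 3) = 1055240.
Each occurs with probability p³ ≈ (0.0307)³ ≈ 2.89051e-05.
By linearity: E[X] = C(186, 3)·p³ ≈ 1055240 · 2.89051e-05 ≈ 30.502.
Since α = 2/3 < 1, p = c/n^{2/3} ≫ 1/n is above the triangle threshold p ~ 1/n. Asymptotically E[X] ~ (c³/6)·n^{3(1−α)} = (1³/6)·n^{1} → ∞; triangles are abundant w.h.p.

E[X] ≈ 30.502; in regime p = Θ(1/n^{2/3}) E[X] diverges (above the triangle threshold p ~ 1/n).


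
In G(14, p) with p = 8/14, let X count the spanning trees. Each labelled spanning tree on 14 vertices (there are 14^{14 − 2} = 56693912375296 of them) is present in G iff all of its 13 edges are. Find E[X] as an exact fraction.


K_14 has 14^{14 − 2} = 56693912375296 labelled spanning trees.
For each such spanning tree H, let X_H = 1 if all 13 edges of H are present in G. Then P[X_H = 1] = p^{13} = (4/7)^{13} = 67108864/96889010407.
By linearity: E[X] = Σ_H E[X_H] = 56693912375296 · p^{13} = 56693912375296 · 67108864/96889010407 = 274877906944/7.
Numerically: E[X] ≈ 3.9268e+10.

E[X] = 56693912375296 · (4/7)^{13} = 274877906944/7 ≈ 3.9268e+10.


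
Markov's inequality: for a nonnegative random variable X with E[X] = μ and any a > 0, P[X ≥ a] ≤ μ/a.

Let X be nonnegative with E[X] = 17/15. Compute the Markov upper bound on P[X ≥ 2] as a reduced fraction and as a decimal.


μ = E[X] = 17/15, a = 2.
Markov: P[X ≥ 2] ≤ μ/a = (17/15)/2 = 17/30.
Numerically: ≈ 0.56667.
(Since a = 2 > μ = 1.13333, the bound 17/30 is < 1 and informative.)

P[X ≥ 2] ≤ 17/30 ≈ 0.56667.


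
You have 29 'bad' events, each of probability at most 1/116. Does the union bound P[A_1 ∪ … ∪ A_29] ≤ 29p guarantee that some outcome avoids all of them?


Union bound: P[∪_{i=1}^{29} A_i] ≤ Σ_i P[A_i] ≤ 29·p = 29·(1/116) = 1/4.
Numerically: 1/4 ≈ 0.250.
Is 1/4 < 1? YES.
Since P[∪ A_i] ≤ 1/4 < 1, the complement has P[∩ A_i^c] ≥ 1 − 1/4 = 3/4 > 0, so some outcome avoids every A_i.

29·p = 1/4 ≈ 0.250; existence CERTIFIED by the union bound.


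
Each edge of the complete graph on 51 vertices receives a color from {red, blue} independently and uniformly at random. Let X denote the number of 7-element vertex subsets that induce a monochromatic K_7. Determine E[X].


Let X = Σ_S X_S over the C(51, 7) = 115775100 subsets S of size 7, where X_S = 1 if the K_7 on S is monochromatic.
For a fixed S, the K_7 on S has C(7, 2) = 21 edges. P[all 21 edges red] = (1/2)^21, and likewise for blue, so P[monochromatic] = 2·(1/2)^21 = 2^{1 − 21} = 1/1048576.
Summing: E[X] = C(51, 7) · 2^{1 − 21} = 115775100 · 1/1048576 = 28943775/262144.
Numerically: E[X] ≈ 110.411739.

E[X] = C(51,7)·2^(1−C(7,2)) = 28943775/262144 ≈ 110.411739.


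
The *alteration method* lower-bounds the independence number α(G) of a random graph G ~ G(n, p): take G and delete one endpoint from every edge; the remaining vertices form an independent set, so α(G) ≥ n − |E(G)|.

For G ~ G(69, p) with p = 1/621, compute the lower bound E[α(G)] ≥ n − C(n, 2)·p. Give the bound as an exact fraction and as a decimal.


E[|E(G)|] = C(69, 2)·p = 2346 · (1/621) = 34/9.
E[α(G)] ≥ n − E[|E(G)|] = 69 − 34/9 = 587/9.
Numerically: ≈ 65.22222.
(This is only a lower bound; the true E[α(G)] may be larger.)

E[α(G)] ≥ 587/9 ≈ 65.22222.


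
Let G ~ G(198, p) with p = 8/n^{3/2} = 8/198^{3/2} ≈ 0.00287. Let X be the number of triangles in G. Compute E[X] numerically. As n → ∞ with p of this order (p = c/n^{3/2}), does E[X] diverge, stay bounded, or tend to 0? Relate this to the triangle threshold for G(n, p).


Number of potential triangles: C(198, 3) = 1274196.
Each occurs with probability p³ ≈ (0.00287)³ ≈ 2.36743e-08.
By linearity: E[X] = C(198, 3)·p³ ≈ 1274196 · 2.36743e-08 ≈ 0.030.
Since α = 3/2 > 1, p = c/n^{3/2} = o(1/n) is below the triangle threshold p ~ 1/n. Asymptotically E[X] ~ (c³/6)·n^{3(1−α)} = (8³/6)·n^{-1.5} → 0, so by Markov's inequality G has no triangles w.h.p.

E[X] ≈ 0.030; in regime p = Θ(1/n^{3/2}) E[X] tends to 0 (below the triangle threshold p ~ 1/n).


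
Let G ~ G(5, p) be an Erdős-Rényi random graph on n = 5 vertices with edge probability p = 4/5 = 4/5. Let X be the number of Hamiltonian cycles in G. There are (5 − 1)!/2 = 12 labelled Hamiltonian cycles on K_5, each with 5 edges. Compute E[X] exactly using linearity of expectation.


K_5 has (5 − 1)!/2 = 12 labelled Hamiltonian cycles.
For each such Hamiltonian cycle H, let X_H = 1 if all 5 edges of H are present in G. Then P[X_H = 1] = p^{5} = (4/5)^{5} = 1024/3125.
Summing the indicators: E[X] = Σ_H E[X_H] = 12 · p^{5} = 12 · 1024/3125 = 12288/3125.
Numerically: E[X] ≈ 3.9322.

E[X] = 12 · (4/5)^{5} = 12288/3125 ≈ 3.9322.


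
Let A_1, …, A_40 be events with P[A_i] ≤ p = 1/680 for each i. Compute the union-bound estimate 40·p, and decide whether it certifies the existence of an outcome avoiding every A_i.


Union bound: P[∪_{i=1}^{40} A_i] ≤ Σ_i P[A_i] ≤ 40·p = 40·(1/680) = 1/17.
Numerically: 1/17 ≈ 0.058824.
Is 1/17 < 1? YES.
Since P[∪ A_i] ≤ 1/17 < 1, the complement has P[∩ A_i^c] ≥ 1 − 1/17 = 16/17 > 0, so some outcome avoids every A_i.

40·p = 1/17 ≈ 0.058824; existence CERTIFIED by the union bound.


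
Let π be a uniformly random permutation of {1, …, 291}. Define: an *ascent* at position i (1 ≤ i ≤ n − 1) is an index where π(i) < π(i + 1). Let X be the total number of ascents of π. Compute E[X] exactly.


Write X = Σ X_I over i = 1, …, 290, with X_I the indicator of one ascent.
There are 290 indicators.
For each fixed i, the pair (π(i), π(i+1)) is a uniformly random ordered pair of distinct values from {1, …, 291}; by symmetry P[π(i) < π(i+1)] = 1/2.
By linearity: E[X] = 290 · (1/2) = (291 − 1) · (1/2) = 145 ≈ 145.0000.

E[X] = 145 = 145.0000.


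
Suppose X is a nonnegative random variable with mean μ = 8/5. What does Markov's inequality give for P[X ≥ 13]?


μ = E[X] = 8/5, a = 13.
Markov: P[X ≥ 13] ≤ μ/a = (8/5)/13 = 8/65.
Numerically: ≈ 0.123077.
(Since a = 13 > μ = 1.600000, the bound 8/65 is < 1 and informative.)

P[X ≥ 13] ≤ 8/65 ≈ 0.123077.


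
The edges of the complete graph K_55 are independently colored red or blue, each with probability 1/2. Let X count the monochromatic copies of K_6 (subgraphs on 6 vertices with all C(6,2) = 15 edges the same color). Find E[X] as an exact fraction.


Let X = Σ_S X_S over the C(55, 6) = 28989675 subsets S of size 6, where X_S = 1 if the K_6 on S is monochromatic.
For a fixed S, the K_6 on S has C(6, 2) = 15 edges. P[all 15 edges red] = (1/2)^15, and likewise for blue, so P[monochromatic] = 2·(1/2)^15 = 2^{1 − 15} = 1/16384.
By linearity: E[X] = C(55, 6) · 2^{1 − 15} = 28989675 · 1/16384 = 28989675/16384.
Numerically: E[X] ≈ 1769.389343.

E[X] = C(55,6)·2^(1−C(6,2)) = 28989675/16384 ≈ 1769.389343.


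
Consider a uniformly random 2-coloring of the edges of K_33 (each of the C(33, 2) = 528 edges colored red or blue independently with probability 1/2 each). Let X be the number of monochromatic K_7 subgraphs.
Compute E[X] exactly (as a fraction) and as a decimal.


Let X = Σ_S X_S over the C(33, 7) = 4272048 subsets S of size 7, where X_S = 1 if the K_7 on S is monochromatic.
For a fixed S, the K_7 on S has C(7, 2) = 21 edges. P[all 21 edges red] = (1/2)^21, and likewise for blue, so P[monochromatic] = 2·(1/2)^21 = 2^{1 − 21} = 1/1048576.
Summing: E[X] = C(33, 7) · 2^{1 − 21} = 4272048 · 1/1048576 = 267003/65536.
Numerically: E[X] ≈ 4.074.

E[X] = C(33,7)·2^(1−C(7,2)) = 267003/65536 ≈ 4.074.


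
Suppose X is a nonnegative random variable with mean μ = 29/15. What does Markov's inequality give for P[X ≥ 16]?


μ = E[X] = 29/15, a = 16.
Markov: P[X ≥ 16] ≤ μ/a = (29/15)/16 = 29/240.
Numerically: ≈ 0.1208.
(Since a = 16 > μ = 1.9333, the bound 29/240 is < 1 and informative.)

P[X ≥ 16] ≤ 29/240 ≈ 0.1208.


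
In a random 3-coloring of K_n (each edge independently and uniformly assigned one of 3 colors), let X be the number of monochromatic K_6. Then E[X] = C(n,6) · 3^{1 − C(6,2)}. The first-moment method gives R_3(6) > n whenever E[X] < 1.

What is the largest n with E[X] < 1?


We need C(n, 6) · 3^{1 − 15} < 1, i.e. C(n, 6) < 3^{15 − 1} = 4782969.
Check values of n near the boundary:
  n = 40: C(40, 6) = 3838380; 3838380 < 4782969? YES
  n = 41: C(41, 6) = 4496388; 4496388 < 4782969? YES
  n = 42: C(42, 6) = 5245786; 5245786 < 4782969? NO
  n = 43: C(43, 6) = 6096454; 6096454 < 4782969? NO
  n = 44: C(44, 6) = 7059052; 7059052 < 4782969? NO
The largest n with C(n, 6) < 4782969 is n = 41 (where E[X] = 1498796/1594323 ≈ 0.94008). Hence R_3(6) > 41, i.e. R_3(6) ≥ 42.

Largest n = 41; hence R_3(6) > 41.


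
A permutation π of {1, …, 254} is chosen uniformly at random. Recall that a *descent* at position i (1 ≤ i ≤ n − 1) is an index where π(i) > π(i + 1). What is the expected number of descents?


Write X = Σ X_I over i = 1, …, 253, with X_I the indicator of one descent.
There are 253 indicators.
For each fixed i, the pair (π(i), π(i+1)) is a uniformly random ordered pair of distinct values from {1, …, 254}; by symmetry P[π(i) > π(i+1)] = 1/2.
By linearity: E[X] = 253 · (1/2) = (254 − 1) · (1/2) = 253/2 ≈ 126.50000.

E[X] = 253/2 = 126.50000.


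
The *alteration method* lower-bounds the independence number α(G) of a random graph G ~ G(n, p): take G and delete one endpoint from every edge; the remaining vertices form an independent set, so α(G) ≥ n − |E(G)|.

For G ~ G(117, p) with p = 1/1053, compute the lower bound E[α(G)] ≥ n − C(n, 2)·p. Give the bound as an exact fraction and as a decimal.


E[|E(G)|] = C(117, 2)·p = 6786 · (1/1053) = 58/9.
E[α(G)] ≥ n − E[|E(G)|] = 117 − 58/9 = 995/9.
Numerically: ≈ 110.55556.
(This is only a lower bound; the true E[α(G)] may be larger.)

E[α(G)] ≥ 995/9 ≈ 110.55556.


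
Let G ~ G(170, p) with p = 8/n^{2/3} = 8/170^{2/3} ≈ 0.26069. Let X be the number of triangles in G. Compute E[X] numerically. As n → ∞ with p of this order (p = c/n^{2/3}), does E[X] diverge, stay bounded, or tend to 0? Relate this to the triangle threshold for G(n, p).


Number of potential triangles: C(170, 3) = 804440.
Each occurs with probability p³ ≈ (0.26069)³ ≈ 1.7716263e-02.
By linearity: E[X] = C(170, 3)·p³ ≈ 804440 · 1.7716263e-02 ≈ 14251.67059.
Since α = 2/3 < 1, p = c/n^{2/3} ≫ 1/n is above the triangle threshold p ~ 1/n. Asymptotically E[X] ~ (c³/6)·n^{3(1−α)} = (8³/6)·n^{1} → ∞; triangles are abundant w.h.p.

E[X] ≈ 14251.67059; in regime p = Θ(1/n^{2/3}) E[X] diverges (above the triangle threshold p ~ 1/n).


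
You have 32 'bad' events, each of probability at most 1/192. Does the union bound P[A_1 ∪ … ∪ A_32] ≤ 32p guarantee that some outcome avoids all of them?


Union bound: P[∪_{i=1}^{32} A_i] ≤ Σ_i P[A_i] ≤ 32·p = 32·(1/192) = 1/6.
Numerically: 1/6 ≈ 0.167.
Is 1/6 < 1? YES.
Since P[∪ A_i] ≤ 1/6 < 1, the complement has P[∩ A_i^c] ≥ 1 − 1/6 = 5/6 > 0, so some outcome avoids every A_i.

32·p = 1/6 ≈ 0.167; existence CERTIFIED by the union bound.


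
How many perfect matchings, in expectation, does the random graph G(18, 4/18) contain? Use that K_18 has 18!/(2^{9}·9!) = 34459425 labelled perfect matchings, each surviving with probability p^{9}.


K_18 has 18!/(2^{9}·9!) = 34459425 labelled perfect matchings.
For each such perfect matching H, let X_H = 1 if all 9 edges of H are present in G. Then P[X_H = 1] = p^{9} = (2/9)^{9} = 512/387420489.
By linearity: E[X] = Σ_H E[X_H] = 34459425 · p^{9} = 34459425 · 512/387420489 = 217817600/4782969.
Numerically: E[X] ≈ 45.5.

E[X] = 34459425 · (2/9)^{9} = 217817600/4782969 ≈ 45.5.


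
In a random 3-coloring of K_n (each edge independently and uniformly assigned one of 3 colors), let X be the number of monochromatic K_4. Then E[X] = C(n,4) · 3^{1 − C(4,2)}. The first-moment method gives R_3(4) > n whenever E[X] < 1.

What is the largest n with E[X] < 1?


We need C(n, 4) · 3^{1 − 6} < 1, i.e. C(n, 4) < 3^{6 − 1} = 243.
Check values of n near the boundary:
  n = 6: C(6, 4) = 15; 15 < 243? YES
  n = 7: C(7, 4) = 35; 35 < 243? YES
  n = 8: C(8, 4) = 70; 70 < 243? YES
  n = 9: C(9, 4) = 126; 126 < 243? YES
  n = 10: C(10, 4) = 210; 210 < 243? YES
  n = 11: C(11, 4) = 330; 330 < 243? NO
The largest n with C(n, 4) < 243 is n = 10 (where E[X] = 70/81 ≈ 0.864). Hence R_3(4) > 10, i.e. R_3(4) ≥ 11.

Largest n = 10; hence R_3(4) > 10.


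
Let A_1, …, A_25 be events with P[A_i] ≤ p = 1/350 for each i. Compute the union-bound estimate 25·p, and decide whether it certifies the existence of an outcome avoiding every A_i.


Union bound: P[∪_{i=1}^{25} A_i] ≤ Σ_i P[A_i] ≤ 25·p = 25·(1/350) = 1/14.
Numerically: 1/14 ≈ 0.071.
Is 1/14 < 1? YES.
Since P[∪ A_i] ≤ 1/14 < 1, the complement has P[∩ A_i^c] ≥ 1 − 1/14 = 13/14 > 0, so some outcome avoids every A_i.

25·p = 1/14 ≈ 0.071; existence CERTIFIED by the union bound.


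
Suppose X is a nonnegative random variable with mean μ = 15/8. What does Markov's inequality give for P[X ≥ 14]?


μ = E[X] = 15/8, a = 14.
Markov: P[X ≥ 14] ≤ μ/a = (15/8)/14 = 15/112.
Numerically: ≈ 0.134.
(Since a = 14 > μ = 1.875, the bound 15/112 is < 1 and informative.)

P[X ≥ 14] ≤ 15/112 ≈ 0.134.


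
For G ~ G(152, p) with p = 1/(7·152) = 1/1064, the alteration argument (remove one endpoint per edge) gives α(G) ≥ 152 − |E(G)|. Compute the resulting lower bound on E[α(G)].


E[|E(G)|] = C(152, 2)·p = 11476 · (1/1064) = 151/14.
E[α(G)] ≥ n − E[|E(G)|] = 152 − 151/14 = 1977/14.
Numerically: ≈ 141.21429.
(This is only a lower bound; the true E[α(G)] may be larger.)

E[α(G)] ≥ 1977/14 ≈ 141.21429.


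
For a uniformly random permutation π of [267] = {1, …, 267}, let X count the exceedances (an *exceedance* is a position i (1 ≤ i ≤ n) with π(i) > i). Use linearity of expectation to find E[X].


Write X = Σ_{i=1}^{267} X_i, where X_i = 1_{π(i) > i}.
For each fixed i, π(i) is uniform over {1, …, 267} (marginal of a uniform permutation), so P[π(i) > i] = (n − i)/n. Summing: Σ_{i=1}^{267} (n − i)/n = (0 + 1 + … + 266)/267 = 267(267 − 1)/(2·267) = (267 − 1)/2.
Hence E[X] = Σ_{i=1}^{267} (267 − i)/267 = 133 ≈ 133.000.

E[X] = 133 = 133.000.


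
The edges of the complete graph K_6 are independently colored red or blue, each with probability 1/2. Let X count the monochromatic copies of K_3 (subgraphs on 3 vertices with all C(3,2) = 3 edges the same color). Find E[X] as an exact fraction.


Let X = Σ_S X_S over the C(6, 3) = 20 subsets S of size 3, where X_S = 1 if the K_3 on S is monochromatic.
For a fixed S, the K_3 on S has C(3, 2) = 3 edges. P[all 3 edges red] = (1/2)^3, and likewise for blue, so P[monochromatic] = 2·(1/2)^3 = 2^{1 − 3} = 1/4.
By linearity of expectation: E[X] = C(6, 3) · 2^{1 − 3} = 20 · 1/4 = 5.
Numerically: E[X] ≈ 5.000.

E[X] = C(6,3)·2^(1−C(3,2)) = 5 ≈ 5.000.


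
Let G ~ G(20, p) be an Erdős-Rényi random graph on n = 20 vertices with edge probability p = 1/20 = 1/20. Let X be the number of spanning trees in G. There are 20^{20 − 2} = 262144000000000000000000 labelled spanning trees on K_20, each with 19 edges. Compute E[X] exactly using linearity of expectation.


K_20 has 20^{20 − 2} = 262144000000000000000000 labelled spanning trees.
For each such spanning tree H, let X_H = 1 if all 19 edges of H are present in G. Then P[X_H = 1] = p^{19} = (1/20)^{19} = 1/5242880000000000000000000.
Summing the indicators: E[X] = Σ_H E[X_H] = 262144000000000000000000 · p^{19} = 262144000000000000000000 · 1/5242880000000000000000000 = 1/20.
Numerically: E[X] ≈ 0.05.

E[X] = 262144000000000000000000 · (1/20)^{19} = 1/20 ≈ 0.05.


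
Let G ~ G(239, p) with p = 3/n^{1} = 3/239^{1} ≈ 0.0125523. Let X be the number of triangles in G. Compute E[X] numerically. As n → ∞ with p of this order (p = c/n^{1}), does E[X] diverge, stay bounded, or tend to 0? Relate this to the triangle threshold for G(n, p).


Number of potential triangles: C(239, 3) = 2246839.
Each occurs with probability p³ ≈ (0.0125523)³ ≈ 1.97774393e-06.
By linearity: E[X] = C(239, 3)·p³ ≈ 2246839 · 1.97774393e-06 ≈ 4.443672.
Here α = 1, so p = 3/n is exactly at the triangle threshold p ~ 1/n. Asymptotically E[X] → c³/6 = 3³/6 = 9/2 ≈ 4.500000, a bounded constant. In this regime the triangle count is asymptotically Poisson(c³/6).

E[X] ≈ 4.443672; in regime p = Θ(1/n^{1}) E[X] stays bounded (at the triangle threshold p ~ 1/n).


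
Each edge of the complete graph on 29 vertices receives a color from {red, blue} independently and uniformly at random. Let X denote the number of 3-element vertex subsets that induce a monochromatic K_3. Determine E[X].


Let X = Σ_S X_S over the C(29, 3) = 3654 subsets S of size 3, where X_S = 1 if the K_3 on S is monochromatic.
For a fixed S, the K_3 on S has C(3, 2) = 3 edges. P[all 3 edges red] = (1/2)^3, and likewise for blue, so P[monochromatic] = 2·(1/2)^3 = 2^{1 − 3} = 1/4.
Summing: E[X] = C(29, 3) · 2^{1 − 3} = 3654 · 1/4 = 1827/2.
Numerically: E[X] ≈ 913.500000.

E[X] = C(29,3)·2^(1−C(3,2)) = 1827/2 ≈ 913.500000.


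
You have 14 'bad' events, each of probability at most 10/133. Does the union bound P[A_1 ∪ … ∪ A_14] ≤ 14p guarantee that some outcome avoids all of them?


Union bound: P[∪_{i=1}^{14} A_i] ≤ Σ_i P[A_i] ≤ 14·p = 14·(10/133) = 20/19.
Numerically: 20/19 ≈ 1.052632.
Is 20/19 < 1? NO.
Since the bound 20/19 is ≥ 1, the union bound is uninformative here; it does NOT by itself certify existence.

14·p = 20/19 ≈ 1.052632; existence NOT certified by the union bound.


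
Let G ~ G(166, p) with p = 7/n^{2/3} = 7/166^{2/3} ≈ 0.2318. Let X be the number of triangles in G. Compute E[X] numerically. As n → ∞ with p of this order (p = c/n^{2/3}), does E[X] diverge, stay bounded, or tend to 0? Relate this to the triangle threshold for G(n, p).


Number of potential triangles: C(166, 3) = 748660.
Each occurs with probability p³ ≈ (0.2318)³ ≈ 1.244738e-02.
By linearity: E[X] = C(166, 3)·p³ ≈ 748660 · 1.244738e-02 ≈ 9318.8554.
Since α = 2/3 < 1, p = c/n^{2/3} ≫ 1/n is above the triangle threshold p ~ 1/n. Asymptotically E[X] ~ (c³/6)·n^{3(1−α)} = (7³/6)·n^{1} → ∞; triangles are abundant w.h.p.

E[X] ≈ 9318.8554; in regime p = Θ(1/n^{2/3}) E[X] diverges (above the triangle threshold p ~ 1/n).


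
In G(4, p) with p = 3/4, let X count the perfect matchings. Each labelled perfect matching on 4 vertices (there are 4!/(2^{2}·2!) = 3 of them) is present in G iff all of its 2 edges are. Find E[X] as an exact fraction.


K_4 has 4!/(2^{2}·2!) = 3 labelled perfect matchings.
For each such perfect matching H, let X_H = 1 if all 2 edges of H are present in G. Then P[X_H = 1] = p^{2} = (3/4)^{2} = 9/16.
By linearity of expectation: E[X] = Σ_H E[X_H] = 3 · p^{2} = 3 · 9/16 = 27/16.
Numerically: E[X] ≈ 1.6875.

E[X] = 3 · (3/4)^{2} = 27/16 ≈ 1.6875.


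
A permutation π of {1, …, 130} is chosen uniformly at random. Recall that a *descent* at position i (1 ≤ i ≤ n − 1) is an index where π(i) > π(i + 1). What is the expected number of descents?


Write X = Σ X_I over i = 1, …, 129, with X_I the indicator of one descent.
There are 129 indicators.
For each fixed i, the pair (π(i), π(i+1)) is a uniformly random ordered pair of distinct values from {1, …, 130}; by symmetry P[π(i) > π(i+1)] = 1/2.
By linearity: E[X] = 129 · (1/2) = (130 − 1) · (1/2) = 129/2 ≈ 64.500.

E[X] = 129/2 = 64.500.


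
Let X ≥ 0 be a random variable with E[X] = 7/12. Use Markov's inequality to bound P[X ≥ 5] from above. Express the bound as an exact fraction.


μ = E[X] = 7/12, a = 5.
Markov: P[X ≥ 5] ≤ μ/a = (7/12)/5 = 7/60.
Numerically: ≈ 0.117.
(Since a = 5 > μ = 0.583, the bound 7/60 is < 1 and informative.)

P[X ≥ 5] ≤ 7/60 ≈ 0.117.


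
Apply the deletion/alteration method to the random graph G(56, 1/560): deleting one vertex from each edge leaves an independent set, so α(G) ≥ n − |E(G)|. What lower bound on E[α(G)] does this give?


E[|E(G)|] = C(56, 2)·p = 1540 · (1/560) = 11/4.
E[α(G)] ≥ n − E[|E(G)|] = 56 − 11/4 = 213/4.
Numerically: ≈ 53.250000.
(This is only a lower bound; the true E[α(G)] may be larger.)

E[α(G)] ≥ 213/4 ≈ 53.250000.


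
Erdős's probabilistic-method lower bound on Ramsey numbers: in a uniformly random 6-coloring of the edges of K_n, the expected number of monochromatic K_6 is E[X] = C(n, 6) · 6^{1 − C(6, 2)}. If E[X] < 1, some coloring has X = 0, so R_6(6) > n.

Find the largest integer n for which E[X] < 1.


We need C(n, 6) · 6^{1 − 15} < 1, i.e. C(n, 6) < 6^{15 − 1} = 78364164096.
Check values of n near the boundary:
  n = 196: C(196, 6) = 72887293024; 72887293024 < 78364164096? YES
  n = 197: C(197, 6) = 75176946208; 75176946208 < 78364164096? YES
  n = 198: C(198, 6) = 77526225777; 77526225777 < 78364164096? YES
  n = 199: C(199, 6) = 79936367511; 79936367511 < 78364164096? NO
The largest n with C(n, 6) < 78364164096 is n = 198 (where E[X] = 25842075259/26121388032 ≈ 0.9893071). Hence R_6(6) > 198, i.e. R_6(6) ≥ 199.

Largest n = 198; hence R_6(6) > 198.


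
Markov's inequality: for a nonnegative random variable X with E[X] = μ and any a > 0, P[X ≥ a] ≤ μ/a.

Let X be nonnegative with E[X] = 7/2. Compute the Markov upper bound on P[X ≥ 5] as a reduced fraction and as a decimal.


μ = E[X] = 7/2, a = 5.
Markov: P[X ≥ 5] ≤ μ/a = (7/2)/5 = 7/10.
Numerically: ≈ 0.700.
(Since a = 5 > μ = 3.500, the bound 7/10 is < 1 and informative.)

P[X ≥ 5] ≤ 7/10 ≈ 0.700.


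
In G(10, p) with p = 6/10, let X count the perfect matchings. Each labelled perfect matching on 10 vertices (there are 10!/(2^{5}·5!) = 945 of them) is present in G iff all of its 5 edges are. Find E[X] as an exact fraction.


K_10 has 10!/(2^{5}·5!) = 945 labelled perfect matchings.
For each such perfect matching H, let X_H = 1 if all 5 edges of H are present in G. Then P[X_H = 1] = p^{5} = (3/5)^{5} = 243/3125.
By linearity of expectation: E[X] = Σ_H E[X_H] = 945 · p^{5} = 945 · 243/3125 = 45927/625.
Numerically: E[X] ≈ 73.48.

E[X] = 945 · (3/5)^{5} = 45927/625 ≈ 73.48.


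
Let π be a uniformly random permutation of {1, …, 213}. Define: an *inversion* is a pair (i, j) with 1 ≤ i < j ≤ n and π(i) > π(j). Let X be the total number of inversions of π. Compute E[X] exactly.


Write X = Σ X_I over the C(213, 2) = 22578 pairs i < j, with X_I the indicator of one inversion.
There are 22578 indicators.
For each fixed pair i < j, the values π(i) and π(j) are two distinct elements of {1, …, 213} in uniformly random order; by symmetry P[π(i) > π(j)] = 1/2.
By linearity: E[X] = 22578 · (1/2) = C(213, 2) · (1/2) = 22578/2 = 11289 ≈ 11289.00000.

E[X] = 11289 = 11289.00000.


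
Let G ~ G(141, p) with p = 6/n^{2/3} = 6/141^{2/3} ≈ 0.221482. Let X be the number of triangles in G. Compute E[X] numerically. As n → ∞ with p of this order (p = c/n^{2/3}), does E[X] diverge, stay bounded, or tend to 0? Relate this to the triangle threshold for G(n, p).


Number of potential triangles: C(141, 3) = 457310.
Each occurs with probability p³ ≈ (0.221482)³ ≈ 1.08646446e-02.
By linearity: E[X] = C(141, 3)·p³ ≈ 457310 · 1.08646446e-02 ≈ 4968.510638.
Since α = 2/3 < 1, p = c/n^{2/3} ≫ 1/n is above the triangle threshold p ~ 1/n. Asymptotically E[X] ~ (c³/6)·n^{3(1−α)} = (6³/6)·n^{1} → ∞; triangles are abundant w.h.p.

E[X] ≈ 4968.510638; in regime p = Θ(1/n^{2/3}) E[X] diverges (above the triangle threshold p ~ 1/n).


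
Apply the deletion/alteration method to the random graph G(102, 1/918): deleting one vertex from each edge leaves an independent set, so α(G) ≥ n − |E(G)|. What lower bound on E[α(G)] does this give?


E[|E(G)|] = C(102, 2)·p = 5151 · (1/918) = 101/18.
E[α(G)] ≥ n − E[|E(G)|] = 102 − 101/18 = 1735/18.
Numerically: ≈ 96.389.
(This is only a lower bound; the true E[α(G)] may be larger.)

E[α(G)] ≥ 1735/18 ≈ 96.389.


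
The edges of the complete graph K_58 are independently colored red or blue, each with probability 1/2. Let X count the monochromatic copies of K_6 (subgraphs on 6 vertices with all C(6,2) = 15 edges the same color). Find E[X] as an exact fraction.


Let X = Σ_S X_S over the C(58, 6) = 40475358 subsets S of size 6, where X_S = 1 if the K_6 on S is monochromatic.
For a fixed S, the K_6 on S has C(6, 2) = 15 edges. P[all 15 edges red] = (1/2)^15, and likewise for blue, so P[monochromatic] = 2·(1/2)^15 = 2^{1 − 15} = 1/16384.
By linearity of expectation: E[X] = C(58, 6) · 2^{1 − 15} = 40475358 · 1/16384 = 20237679/8192.
Numerically: E[X] ≈ 2470.420.

E[X] = C(58,6)·2^(1−C(6,2)) = 20237679/8192 ≈ 2470.420.


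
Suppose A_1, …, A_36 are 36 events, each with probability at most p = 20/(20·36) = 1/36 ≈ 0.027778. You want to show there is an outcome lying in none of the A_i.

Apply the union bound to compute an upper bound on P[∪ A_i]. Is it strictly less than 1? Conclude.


Union bound: P[∪_{i=1}^{36} A_i] ≤ Σ_i P[A_i] ≤ 36·p = 36·(1/36) = 1.
Numerically: 1 ≈ 1.000000.
Is 1 < 1? NO.
Since the bound 1 is ≥ 1, the union bound is uninformative here; it does NOT by itself certify existence.

36·p = 1 ≈ 1.000000; existence NOT certified by the union bound.


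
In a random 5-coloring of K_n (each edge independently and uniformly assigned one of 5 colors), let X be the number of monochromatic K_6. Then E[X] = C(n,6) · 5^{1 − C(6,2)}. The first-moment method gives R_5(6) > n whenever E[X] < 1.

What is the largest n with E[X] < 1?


We need C(n, 6) · 5^{1 − 15} < 1, i.e. C(n, 6) < 5^{15 − 1} = 6103515625.
Check values of n near the boundary:
  n = 125: C(125, 6) = 4690625500; 4690625500 < 6103515625? YES
  n = 126: C(126, 6) = 4925156775; 4925156775 < 6103515625? YES
  n = 127: C(127, 6) = 5169379425; 5169379425 < 6103515625? YES
  n = 128: C(128, 6) = 5423611200; 5423611200 < 6103515625? YES
  n = 129: C(129, 6) = 5688177600; 5688177600 < 6103515625? YES
  n = 130: C(130, 6) = 5963412000; 5963412000 < 6103515625? YES
  n = 131: C(131, 6) = 6249655776; 6249655776 < 6103515625? NO
The largest n with C(n, 6) < 6103515625 is n = 130 (where E[X] = 47707296/48828125 ≈ 0.9770). Hence R_5(6) > 130, i.e. R_5(6) ≥ 131.

Largest n = 130; hence R_5(6) > 130.


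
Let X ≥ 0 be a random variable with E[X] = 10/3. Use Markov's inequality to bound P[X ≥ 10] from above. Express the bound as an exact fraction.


μ = E[X] = 10/3, a = 10.
Markov: P[X ≥ 10] ≤ μ/a = (10/3)/10 = 1/3.
Numerically: ≈ 0.333333.
(Since a = 10 > μ = 3.333333, the bound 1/3 is < 1 and informative.)

P[X ≥ 10] ≤ 1/3 ≈ 0.333333.


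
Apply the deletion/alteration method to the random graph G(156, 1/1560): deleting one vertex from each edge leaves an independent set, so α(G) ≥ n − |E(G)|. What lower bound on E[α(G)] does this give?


E[|E(G)|] = C(156, 2)·p = 12090 · (1/1560) = 31/4.
E[α(G)] ≥ n − E[|E(G)|] = 156 − 31/4 = 593/4.
Numerically: ≈ 148.2500.
(This is only a lower bound; the true E[α(G)] may be larger.)

E[α(G)] ≥ 593/4 ≈ 148.2500.


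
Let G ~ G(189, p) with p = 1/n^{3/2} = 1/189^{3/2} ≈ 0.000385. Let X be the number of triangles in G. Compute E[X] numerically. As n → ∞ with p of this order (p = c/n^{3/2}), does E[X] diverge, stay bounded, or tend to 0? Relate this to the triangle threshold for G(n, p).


Number of potential triangles: C(189, 3) = 1107414.
Each occurs with probability p³ ≈ (0.000385)³ ≈ 5.70062e-11.
By linearity: E[X] = C(189, 3)·p³ ≈ 1107414 · 5.70062e-11 ≈ 0.000.
Since α = 3/2 > 1, p = c/n^{3/2} = o(1/n) is below the triangle threshold p ~ 1/n. Asymptotically E[X] ~ (c³/6)·n^{3(1−α)} = (1³/6)·n^{-1.5} → 0, so by Markov's inequality G has no triangles w.h.p.

E[X] ≈ 0.000; in regime p = Θ(1/n^{3/2}) E[X] tends to 0 (below the triangle threshold p ~ 1/n).


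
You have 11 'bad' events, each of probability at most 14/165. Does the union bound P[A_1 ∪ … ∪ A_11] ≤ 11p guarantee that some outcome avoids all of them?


Union bound: P[∪_{i=1}^{11} A_i] ≤ Σ_i P[A_i] ≤ 11·p = 11·(14/165) = 14/15.
Numerically: 14/15 ≈ 0.933.
Is 14/15 < 1? YES.
Since P[∪ A_i] ≤ 14/15 < 1, the complement has P[∩ A_i^c] ≥ 1 − 14/15 = 1/15 > 0, so some outcome avoids every A_i.

11·p = 14/15 ≈ 0.933; existence CERTIFIED by the union bound.


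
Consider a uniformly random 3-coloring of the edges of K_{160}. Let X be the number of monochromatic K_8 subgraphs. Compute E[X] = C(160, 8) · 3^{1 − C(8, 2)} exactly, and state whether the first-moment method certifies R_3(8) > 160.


E[X] = C(160, 8) · 3^{1 − 28} = 8917061687820 · 3^{−27} = 8917061687820/7625597484987.
As a reduced fraction: E[X] = 990784631980/847288609443 ≈ 1.169.
Is E[X] < 1? NO.
Since E[X] ≥ 1, the first-moment bound is inconclusive at n = 160; it does NOT by itself certify R_3(8) > 160.

E[X] = 990784631980/847288609443 ≈ 1.169; E[X] ≥ 1; first-moment method inconclusive here.


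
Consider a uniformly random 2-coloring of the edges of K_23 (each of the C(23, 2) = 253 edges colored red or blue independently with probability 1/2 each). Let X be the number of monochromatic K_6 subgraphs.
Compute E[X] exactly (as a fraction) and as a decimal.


Let X = Σ_S X_S over the C(23, 6) = 100947 subsets S of size 6, where X_S = 1 if the K_6 on S is monochromatic.
For a fixed S, the K_6 on S has C(6, 2) = 15 edges. P[all 15 edges red] = (1/2)^15, and likewise for blue, so P[monochromatic] = 2·(1/2)^15 = 2^{1 − 15} = 1/16384.
By linearity of expectation: E[X] = C(23, 6) · 2^{1 − 15} = 100947 · 1/16384 = 100947/16384.
Numerically: E[X] ≈ 6.161.

E[X] = C(23,6)·2^(1−C(6,2)) = 100947/16384 ≈ 6.161.
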